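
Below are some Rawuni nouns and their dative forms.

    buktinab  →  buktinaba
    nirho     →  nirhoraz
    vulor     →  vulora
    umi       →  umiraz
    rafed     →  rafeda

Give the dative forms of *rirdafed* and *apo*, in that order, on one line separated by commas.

Looking at the final sound of each stem: -a when the stem ends in a consonant (*buktinab*, *vulor*, *rafed*); -raz when the stem ends in a vowel (*nirho*, *umi*).
The final sound of *rirdafed* is /d/, which is a consonant, so the suffix is -a, giving *rirdafeda*.
*apo* — final sound /o/ (a vowel) → -raz → *aporaz*.

rirdafeda, aporaz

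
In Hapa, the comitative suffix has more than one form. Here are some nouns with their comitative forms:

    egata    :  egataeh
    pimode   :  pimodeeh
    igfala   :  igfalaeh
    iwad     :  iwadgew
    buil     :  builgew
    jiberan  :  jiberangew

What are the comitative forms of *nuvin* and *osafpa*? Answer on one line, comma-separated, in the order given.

The suffix is conditioned by the final sound: -gew when the stem ends in a consonant (*iwad*, *buil*, *jiberan*); -eh when the stem ends in a vowel (*egata*, *pimode*, *igfala*).
The final sound of *nuvin* is /n/, which is a consonant, so the suffix is -gew, giving *nuvingew*.
The final sound of *osafpa* is /a/, which is a vowel, so the suffix is -eh, giving *osafpaeh*.

nuvingew, osafpaeh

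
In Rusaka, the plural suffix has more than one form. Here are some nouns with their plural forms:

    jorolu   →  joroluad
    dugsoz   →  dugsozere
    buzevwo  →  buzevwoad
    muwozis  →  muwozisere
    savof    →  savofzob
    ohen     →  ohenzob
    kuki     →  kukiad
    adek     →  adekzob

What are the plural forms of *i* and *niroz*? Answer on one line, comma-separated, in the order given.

The alternation tracks the final sound of the stem — -ere when the stem ends in a sibilant (*dugsoz*, *muwozis*); -zob when the stem ends in a non-sibilant consonant (*savof*, *ohen*, *adek*); -ad when the stem ends in a vowel (*jorolu*, *buzevwo*, *kuki*).
*i*: final sound = /i/, a vowel → -ad → *iad*.
*niroz*: final sound = /z/, a sibilant → -ere → *nirozere*.

iad, nirozere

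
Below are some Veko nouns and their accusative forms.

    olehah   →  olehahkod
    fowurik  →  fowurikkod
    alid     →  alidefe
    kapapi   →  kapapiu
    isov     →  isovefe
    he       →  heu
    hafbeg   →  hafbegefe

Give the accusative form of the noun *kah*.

kahkod

The pattern is voicing of the final sound: -kod when the stem ends in a voiceless consonant (*olehah*, *fowurik*); -efe when the stem ends in a voiced consonant (*alid*, *isov*, *hafbeg*); -u when the stem ends in a vowel (*kapapi*, *he*).
*kah*: final sound = /h/, a voiceless consonant → -kod → *kahkod*.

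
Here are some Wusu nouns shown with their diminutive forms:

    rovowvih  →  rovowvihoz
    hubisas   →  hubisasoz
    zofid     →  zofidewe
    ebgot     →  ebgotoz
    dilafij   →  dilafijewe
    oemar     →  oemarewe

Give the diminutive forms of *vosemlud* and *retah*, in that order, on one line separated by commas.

The suffix is conditioned by the final consonant: -oz when the stem ends in a voiceless consonant (*rovowvih*, *hubisas*, *ebgot*); -ewe when the stem ends in a voiced consonant (*zofid*, *dilafij*, *oemar*).
*vosemlud*: final consonant = /d/, voiced → -ewe → *vosemludewe*.
Since the final consonant of *retah* is /h/ (voiceless), it takes -oz, giving *retahoz*.

vosemludewe, retahoz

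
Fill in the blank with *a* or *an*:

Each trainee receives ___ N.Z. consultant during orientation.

The indefinite article is chosen by the initial *sound* of the following word, not its spelling.
The initialism *N.Z.* is read letter by letter; the first letter, N, is pronounced /ɛn/, which begins with a vowel sound.
So the article is *an*: Each trainee receives an N.Z. consultant during orientation.

an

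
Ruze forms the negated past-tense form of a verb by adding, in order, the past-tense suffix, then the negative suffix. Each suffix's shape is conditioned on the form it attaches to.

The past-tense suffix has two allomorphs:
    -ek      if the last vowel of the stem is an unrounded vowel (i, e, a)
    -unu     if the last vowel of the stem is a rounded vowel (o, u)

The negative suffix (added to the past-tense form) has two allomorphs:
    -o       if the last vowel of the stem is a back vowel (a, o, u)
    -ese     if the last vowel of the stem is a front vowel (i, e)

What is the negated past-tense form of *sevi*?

seviekese

*sevi* — last vowel /i/ (an unrounded vowel) → -ek → *seviek*.
Since the last vowel of the past-tense form *seviek* is /e/ (a front vowel), it takes -ese, giving *seviekese*.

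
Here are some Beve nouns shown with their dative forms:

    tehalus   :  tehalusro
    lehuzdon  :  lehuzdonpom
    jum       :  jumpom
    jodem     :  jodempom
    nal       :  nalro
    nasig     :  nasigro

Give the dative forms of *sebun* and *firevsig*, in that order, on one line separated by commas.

sebunpom, firevsigro

The alternation tracks the final consonant of the stem — -pom when the stem ends in a nasal (*lehuzdon*, *jum*, *jodem*); -ro when the stem ends in a non-nasal consonant (*tehalus*, *nal*, *nasig*).
*sebun* — final consonant /n/ (a nasal) → -pom → *sebunpom*.
Since the final consonant of *firevsig* is /g/ (non-nasal), it takes -ro, giving *firevsigro*.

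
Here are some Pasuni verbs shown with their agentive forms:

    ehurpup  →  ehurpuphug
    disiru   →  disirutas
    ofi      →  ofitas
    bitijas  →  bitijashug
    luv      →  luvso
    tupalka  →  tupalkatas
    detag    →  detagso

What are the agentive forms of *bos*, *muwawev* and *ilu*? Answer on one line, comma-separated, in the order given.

Looking at the final sound of each stem: -hug when the stem ends in a voiceless consonant (*ehurpup*, *bitijas*); -so when the stem ends in a voiced consonant (*luv*, *detag*); -tas when the stem ends in a vowel (*disiru*, *ofi*, *tupalka*).
Since the final sound of *bos* is /s/ (a voiceless consonant), it takes -hug, giving *boshug*.
*muwawev*: final sound = /v/, a voiced consonant → -so → *muwawevso*.
*ilu*: final sound = /u/, a vowel → -tas → *ilutas*.

boshug, muwawevso, ilutas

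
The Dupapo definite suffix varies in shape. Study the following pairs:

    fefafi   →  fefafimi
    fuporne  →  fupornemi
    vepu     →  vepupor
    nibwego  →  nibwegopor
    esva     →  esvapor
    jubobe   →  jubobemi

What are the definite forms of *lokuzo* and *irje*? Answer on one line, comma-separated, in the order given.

The suffix is conditioned by the last vowel: -mi when the last vowel of the stem is a front vowel (*fefafi*, *fuporne*, *jubobe*); -por when the last vowel of the stem is a back vowel (*vepu*, *nibwego*, *esva*).
*lokuzo*: last vowel = /o/, a back vowel → -por → *lokuzopor*.
Since the last vowel of *irje* is /e/ (a front vowel), it takes -mi, giving *irjemi*.

lokuzopor, irjemi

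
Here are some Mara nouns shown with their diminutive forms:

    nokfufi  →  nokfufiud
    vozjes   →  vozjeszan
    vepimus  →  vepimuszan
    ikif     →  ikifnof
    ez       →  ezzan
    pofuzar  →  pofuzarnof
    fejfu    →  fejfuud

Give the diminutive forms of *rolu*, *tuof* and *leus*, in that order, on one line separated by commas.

The pattern is sibilance of the final sound: -zan when the stem ends in a sibilant (*vozjes*, *vepimus*, *ez*); -nof when the stem ends in a non-sibilant consonant (*ikif*, *pofuzar*); -ud when the stem ends in a vowel (*nokfufi*, *fejfu*).
Since the final sound of *rolu* is /u/ (a vowel), it takes -ud, giving *roluud*.
*tuof* — final sound /f/ (a non-sibilant consonant) → -nof → *tuofnof*.
*leus* — final sound /s/ (a sibilant) → -zan → *leuszan*.

roluud, tuofnof, leuszan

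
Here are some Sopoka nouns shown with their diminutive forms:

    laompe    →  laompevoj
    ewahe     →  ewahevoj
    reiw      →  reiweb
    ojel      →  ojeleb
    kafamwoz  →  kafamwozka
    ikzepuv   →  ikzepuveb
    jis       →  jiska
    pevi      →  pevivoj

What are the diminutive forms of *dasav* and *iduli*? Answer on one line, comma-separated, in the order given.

dasaveb, idulivoj

The pattern is sibilance of the final sound: -ka when the stem ends in a sibilant (*kafamwoz*, *jis*); -eb when the stem ends in a non-sibilant consonant (*reiw*, *ojel*, *ikzepuv*); -voj when the stem ends in a vowel (*laompe*, *ewahe*, *pevi*).
*dasav*: final sound = /v/, a non-sibilant consonant → -eb → *dasaveb*.
*iduli* — final sound /i/ (a vowel) → -voj → *idulivoj*.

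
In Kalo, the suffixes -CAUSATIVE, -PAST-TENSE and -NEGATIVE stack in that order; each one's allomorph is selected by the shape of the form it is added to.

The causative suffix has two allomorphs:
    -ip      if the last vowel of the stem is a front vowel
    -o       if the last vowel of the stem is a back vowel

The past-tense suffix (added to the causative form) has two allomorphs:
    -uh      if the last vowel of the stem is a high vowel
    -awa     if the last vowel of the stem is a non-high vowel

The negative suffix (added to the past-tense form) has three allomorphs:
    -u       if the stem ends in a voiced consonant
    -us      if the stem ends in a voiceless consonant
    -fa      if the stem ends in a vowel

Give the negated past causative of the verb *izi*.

Since the last vowel of *izi* is /i/ (a front vowel), it takes -ip, giving *iziip*.
The causative form *iziip*: last vowel = /i/, a high vowel → -uh → *iziipuh*.
The past-tense form *iziipuh* — final sound /h/ (a voiceless consonant) → -us → *iziipuhus*.

iziipuhus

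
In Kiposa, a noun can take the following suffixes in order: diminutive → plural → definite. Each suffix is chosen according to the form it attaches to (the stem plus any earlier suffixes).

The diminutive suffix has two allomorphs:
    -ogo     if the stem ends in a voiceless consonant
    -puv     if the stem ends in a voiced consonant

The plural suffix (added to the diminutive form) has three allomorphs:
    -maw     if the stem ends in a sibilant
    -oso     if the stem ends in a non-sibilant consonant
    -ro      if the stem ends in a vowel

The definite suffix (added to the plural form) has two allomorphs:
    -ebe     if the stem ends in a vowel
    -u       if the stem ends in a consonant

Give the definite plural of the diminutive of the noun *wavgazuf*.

wavgazufogoroebe

Since the final consonant of *wavgazuf* is /f/ (voiceless), it takes -ogo, giving *wavgazufogo*.
The final sound of the diminutive form *wavgazufogo* is /o/, which is a vowel, so the plural suffix is -ro, giving *wavgazufogoro*.
The plural form *wavgazufogoro* — final sound /o/ (a vowel) → -ebe → *wavgazufogoroebe*.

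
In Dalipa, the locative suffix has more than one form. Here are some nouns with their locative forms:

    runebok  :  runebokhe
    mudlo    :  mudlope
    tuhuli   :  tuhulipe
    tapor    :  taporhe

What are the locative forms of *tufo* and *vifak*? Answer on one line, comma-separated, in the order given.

The suffix is conditioned by the final sound: -he when the stem ends in a consonant (*runebok*, *tapor*); -pe when the stem ends in a vowel (*mudlo*, *tuhuli*).
*tufo* — final sound /o/ (a vowel) → -pe → *tufope*.
The final sound of *vifak* is /k/, which is a consonant, so the suffix is -he, giving *vifakhe*.

tufope, vifakhe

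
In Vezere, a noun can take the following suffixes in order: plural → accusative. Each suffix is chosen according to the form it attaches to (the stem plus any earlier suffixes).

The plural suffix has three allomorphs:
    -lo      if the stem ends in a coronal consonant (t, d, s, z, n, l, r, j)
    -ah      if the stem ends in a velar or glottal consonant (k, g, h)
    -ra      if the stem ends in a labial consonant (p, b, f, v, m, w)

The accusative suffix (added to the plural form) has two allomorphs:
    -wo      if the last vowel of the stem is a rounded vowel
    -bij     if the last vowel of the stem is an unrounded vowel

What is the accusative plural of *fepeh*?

fepehahbij

The final consonant of *fepeh* is /h/, which is velar/glottal, so the plural suffix is -ah, giving *fepehah*.
The plural form *fepehah* — last vowel /a/ (an unrounded vowel) → -bij → *fepehahbij*.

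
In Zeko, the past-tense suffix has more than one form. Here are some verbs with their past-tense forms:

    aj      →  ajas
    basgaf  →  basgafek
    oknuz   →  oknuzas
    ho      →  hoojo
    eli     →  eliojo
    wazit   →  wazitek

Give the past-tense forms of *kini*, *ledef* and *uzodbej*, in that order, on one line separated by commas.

The suffix is conditioned by the final sound: -ek when the stem ends in a voiceless consonant (*basgaf*, *wazit*); -as when the stem ends in a voiced consonant (*aj*, *oknuz*); -ojo when the stem ends in a vowel (*ho*, *eli*).
Since the final sound of *kini* is /i/ (a vowel), it takes -ojo, giving *kiniojo*.
*ledef* — final sound /f/ (a voiceless consonant) → -ek → *ledefek*.
*uzodbej*: final sound = /j/, a voiced consonant → -as → *uzodbejas*.

kiniojo, ledefek, uzodbejas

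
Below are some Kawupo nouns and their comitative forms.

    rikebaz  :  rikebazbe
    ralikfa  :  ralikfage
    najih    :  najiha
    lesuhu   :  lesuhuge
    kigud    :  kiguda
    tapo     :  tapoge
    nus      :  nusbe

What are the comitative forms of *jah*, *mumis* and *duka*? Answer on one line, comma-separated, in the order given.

The pattern is sibilance of the final sound: -be when the stem ends in a sibilant (*rikebaz*, *nus*); -a when the stem ends in a non-sibilant consonant (*najih*, *kigud*); -ge when the stem ends in a vowel (*ralikfa*, *lesuhu*, *tapo*).
Since the final sound of *jah* is /h/ (a non-sibilant consonant), it takes -a, giving *jaha*.
*mumis* — final sound /s/ (a sibilant) → -be → *mumisbe*.
*duka*: final sound = /a/, a vowel → -ge → *dukage*.

jaha, mumisbe, dukage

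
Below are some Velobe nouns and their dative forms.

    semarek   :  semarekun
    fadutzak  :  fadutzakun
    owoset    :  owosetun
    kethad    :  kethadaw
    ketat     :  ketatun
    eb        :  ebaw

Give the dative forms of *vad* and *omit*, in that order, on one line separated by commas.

vadaw, omitun

The alternation tracks the final consonant of the stem — -un when the stem ends in a voiceless consonant (*semarek*, *fadutzak*, *owoset*, *ketat*); -aw when the stem ends in a voiced consonant (*kethad*, *eb*).
*vad*: final consonant = /d/, voiced → -aw → *vadaw*.
Since the final consonant of *omit* is /t/ (voiceless), it takes -un, giving *omitun*.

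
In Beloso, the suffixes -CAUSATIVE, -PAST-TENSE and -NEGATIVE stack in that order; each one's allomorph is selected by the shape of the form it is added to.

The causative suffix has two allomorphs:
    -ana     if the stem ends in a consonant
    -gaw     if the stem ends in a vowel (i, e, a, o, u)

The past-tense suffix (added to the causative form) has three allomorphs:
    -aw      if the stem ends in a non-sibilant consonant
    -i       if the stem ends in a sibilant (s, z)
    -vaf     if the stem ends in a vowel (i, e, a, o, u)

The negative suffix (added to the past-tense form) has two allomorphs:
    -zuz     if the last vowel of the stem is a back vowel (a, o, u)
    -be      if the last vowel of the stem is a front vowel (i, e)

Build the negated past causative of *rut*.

rutanavafzuz

Since the final sound of *rut* is /t/ (a consonant), it takes -ana, giving *rutana*.
The final sound of the causative form *rutana* is /a/, which is a vowel, so the past-tense suffix is -vaf, giving *rutanavaf*.
Since the last vowel of the past-tense form *rutanavaf* is /a/ (a back vowel), it takes -zuz, giving *rutanavafzuz*.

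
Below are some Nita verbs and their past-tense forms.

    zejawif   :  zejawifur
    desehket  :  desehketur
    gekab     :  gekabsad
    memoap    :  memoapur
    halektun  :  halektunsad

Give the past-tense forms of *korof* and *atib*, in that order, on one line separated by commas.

The alternation tracks the final consonant of the stem — -ur when the stem ends in a voiceless consonant (*zejawif*, *desehket*, *memoap*); -sad when the stem ends in a voiced consonant (*gekab*, *halektun*).
Since the final consonant of *korof* is /f/ (voiceless), it takes -ur, giving *korofur*.
*atib*: final consonant = /b/, voiced → -sad → *atibsad*.

korofur, atibsad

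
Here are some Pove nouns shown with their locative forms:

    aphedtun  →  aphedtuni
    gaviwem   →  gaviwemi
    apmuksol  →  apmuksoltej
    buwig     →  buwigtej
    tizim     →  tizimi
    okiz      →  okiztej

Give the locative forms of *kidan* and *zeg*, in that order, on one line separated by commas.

Looking at the final consonant of each stem: -i when the stem ends in a nasal (*aphedtun*, *gaviwem*, *tizim*); -tej when the stem ends in a non-nasal consonant (*apmuksol*, *buwig*, *okiz*).
The final consonant of *kidan* is /n/, which is a nasal, so the suffix is -i, giving *kidani*.
Since the final consonant of *zeg* is /g/ (non-nasal), it takes -tej, giving *zegtej*.

kidani, zegtej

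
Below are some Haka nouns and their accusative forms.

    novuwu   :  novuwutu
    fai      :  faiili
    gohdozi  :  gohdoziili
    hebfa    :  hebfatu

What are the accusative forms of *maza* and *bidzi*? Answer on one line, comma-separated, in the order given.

The suffix is conditioned by the last vowel: -ili when the last vowel of the stem is a front vowel (*fai*, *gohdozi*); -tu when the last vowel of the stem is a back vowel (*novuwu*, *hebfa*).
*maza* — last vowel /a/ (a back vowel) → -tu → *mazatu*.
*bidzi*: last vowel = /i/, a front vowel → -ili → *bidziili*.

mazatu, bidziili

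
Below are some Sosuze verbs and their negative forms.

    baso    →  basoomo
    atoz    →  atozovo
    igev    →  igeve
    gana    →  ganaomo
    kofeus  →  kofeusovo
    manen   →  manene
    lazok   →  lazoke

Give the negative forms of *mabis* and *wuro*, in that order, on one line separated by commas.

The pattern is sibilance of the final sound: -ovo when the stem ends in a sibilant (*atoz*, *kofeus*); -e when the stem ends in a non-sibilant consonant (*igev*, *manen*, *lazok*); -omo when the stem ends in a vowel (*baso*, *gana*).
*mabis* — final sound /s/ (a sibilant) → -ovo → *mabisovo*.
*wuro*: final sound = /o/, a vowel → -omo → *wuroomo*.

mabisovo, wuroomo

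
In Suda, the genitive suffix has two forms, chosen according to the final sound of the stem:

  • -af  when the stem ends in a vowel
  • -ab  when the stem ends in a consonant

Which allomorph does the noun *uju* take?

Since the final sound of *uju* is /u/ (a vowel), it takes -af.

-af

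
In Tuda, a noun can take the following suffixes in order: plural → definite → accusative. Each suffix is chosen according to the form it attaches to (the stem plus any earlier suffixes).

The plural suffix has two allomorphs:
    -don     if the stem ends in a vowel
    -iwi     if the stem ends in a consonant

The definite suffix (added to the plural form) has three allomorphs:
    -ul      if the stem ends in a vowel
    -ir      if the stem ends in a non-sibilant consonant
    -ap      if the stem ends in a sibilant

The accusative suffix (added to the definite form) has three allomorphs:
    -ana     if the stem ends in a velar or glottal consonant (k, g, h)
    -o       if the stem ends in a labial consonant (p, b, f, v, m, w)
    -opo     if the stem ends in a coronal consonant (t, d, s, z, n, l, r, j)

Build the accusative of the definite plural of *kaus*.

kausiwiulopo

The final sound of *kaus* is /s/, which is a consonant, so the plural suffix is -iwi, giving *kausiwi*.
The plural form *kausiwi* — final sound /i/ (a vowel) → -ul → *kausiwiul*.
The definite form *kausiwiul* — final consonant /l/ (coronal) → -opo → *kausiwiulopo*.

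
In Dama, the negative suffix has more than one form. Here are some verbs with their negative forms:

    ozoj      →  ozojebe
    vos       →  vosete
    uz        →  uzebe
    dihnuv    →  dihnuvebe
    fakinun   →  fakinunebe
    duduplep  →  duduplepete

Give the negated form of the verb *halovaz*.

Looking at the final consonant of each stem: -ete when the stem ends in a voiceless consonant (*vos*, *duduplep*); -ebe when the stem ends in a voiced consonant (*ozoj*, *uz*, *dihnuv*, *fakinun*).
The final consonant of *halovaz* is /z/, which is voiced, so the suffix is -ebe, giving *halovazebe*.

halovazebe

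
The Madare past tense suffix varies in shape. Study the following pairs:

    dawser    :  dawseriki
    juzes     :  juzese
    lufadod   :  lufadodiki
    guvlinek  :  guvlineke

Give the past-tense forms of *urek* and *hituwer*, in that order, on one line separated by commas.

ureke, hituweriki

The suffix is conditioned by the final consonant: -e when the stem ends in a voiceless consonant (*juzes*, *guvlinek*); -iki when the stem ends in a voiced consonant (*dawser*, *lufadod*).
*urek* — final consonant /k/ (voiceless) → -e → *ureke*.
Since the final consonant of *hituwer* is /r/ (voiced), it takes -iki, giving *hituweriki*.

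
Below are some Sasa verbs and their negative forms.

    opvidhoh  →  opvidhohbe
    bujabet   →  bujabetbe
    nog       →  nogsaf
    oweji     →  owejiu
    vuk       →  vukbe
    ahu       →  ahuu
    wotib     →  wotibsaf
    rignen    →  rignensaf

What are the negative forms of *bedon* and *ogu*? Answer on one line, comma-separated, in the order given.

bedonsaf, oguu

The alternation tracks the final sound of the stem — -be when the stem ends in a voiceless consonant (*opvidhoh*, *bujabet*, *vuk*); -saf when the stem ends in a voiced consonant (*nog*, *wotib*, *rignen*); -u when the stem ends in a vowel (*oweji*, *ahu*).
The final sound of *bedon* is /n/, which is a voiced consonant, so the suffix is -saf, giving *bedonsaf*.
*ogu*: final sound = /u/, a vowel → -u → *oguu*.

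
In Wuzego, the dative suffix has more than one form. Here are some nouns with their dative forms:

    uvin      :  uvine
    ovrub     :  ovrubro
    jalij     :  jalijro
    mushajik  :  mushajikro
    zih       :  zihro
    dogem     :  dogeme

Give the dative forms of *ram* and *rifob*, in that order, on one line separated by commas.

rame, rifobro

The alternation tracks the final consonant of the stem — -e when the stem ends in a nasal (*uvin*, *dogem*); -ro when the stem ends in a non-nasal consonant (*ovrub*, *jalij*, *mushajik*, *zih*).
*ram*: final consonant = /m/, a nasal → -e → *rame*.
*rifob*: final consonant = /b/, non-nasal → -ro → *rifobro*.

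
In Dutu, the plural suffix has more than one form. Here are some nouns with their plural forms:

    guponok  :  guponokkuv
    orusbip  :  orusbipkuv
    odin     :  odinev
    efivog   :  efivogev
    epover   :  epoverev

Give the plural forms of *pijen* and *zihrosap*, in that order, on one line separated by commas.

The pattern is voicing of the final consonant: -kuv when the stem ends in a voiceless consonant (*guponok*, *orusbip*); -ev when the stem ends in a voiced consonant (*odin*, *efivog*, *epover*).
Since the final consonant of *pijen* is /n/ (voiced), it takes -ev, giving *pijenev*.
Since the final consonant of *zihrosap* is /p/ (voiceless), it takes -kuv, giving *zihrosapkuv*.

pijenev, zihrosapkuv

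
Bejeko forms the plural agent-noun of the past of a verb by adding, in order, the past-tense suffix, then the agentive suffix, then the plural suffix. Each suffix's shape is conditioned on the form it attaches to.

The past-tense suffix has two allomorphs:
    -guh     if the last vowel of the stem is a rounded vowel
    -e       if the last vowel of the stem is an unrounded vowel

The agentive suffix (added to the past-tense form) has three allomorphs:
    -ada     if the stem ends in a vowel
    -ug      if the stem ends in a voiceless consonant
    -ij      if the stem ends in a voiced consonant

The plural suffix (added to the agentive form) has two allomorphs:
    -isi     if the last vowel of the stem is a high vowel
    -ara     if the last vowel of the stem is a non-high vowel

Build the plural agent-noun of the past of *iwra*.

iwraeadaara

Since the last vowel of *iwra* is /a/ (an unrounded vowel), it takes -e, giving *iwrae*.
The past-tense form *iwrae*: final sound = /e/, a vowel → -ada → *iwraeada*.
The agentive form *iwraeada*: last vowel = /a/, a non-high vowel → -ara → *iwraeadaara*.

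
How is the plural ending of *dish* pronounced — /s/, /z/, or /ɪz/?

The stem *dish* ends in a sibilant (/s, z, ʃ, ʒ, tʃ, dʒ/).
The plural suffix surfaces as /ɪz/ after sibilants, /s/ after other voiceless consonants, and /z/ after other voiced sounds.
So the plural -s on *dish* is pronounced /ɪz/.

/ɪz/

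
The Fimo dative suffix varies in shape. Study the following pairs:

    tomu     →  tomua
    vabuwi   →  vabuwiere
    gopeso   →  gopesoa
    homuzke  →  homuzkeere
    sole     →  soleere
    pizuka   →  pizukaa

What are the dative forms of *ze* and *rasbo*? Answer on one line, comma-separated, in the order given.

Looking at the last vowel of each stem: -ere when the last vowel of the stem is a front vowel (*vabuwi*, *homuzke*, *sole*); -a when the last vowel of the stem is a back vowel (*tomu*, *gopeso*, *pizuka*).
The last vowel of *ze* is /e/, which is a front vowel, so the suffix is -ere, giving *zeere*.
The last vowel of *rasbo* is /o/, which is a back vowel, so the suffix is -a, giving *rasboa*.

zeere, rasboa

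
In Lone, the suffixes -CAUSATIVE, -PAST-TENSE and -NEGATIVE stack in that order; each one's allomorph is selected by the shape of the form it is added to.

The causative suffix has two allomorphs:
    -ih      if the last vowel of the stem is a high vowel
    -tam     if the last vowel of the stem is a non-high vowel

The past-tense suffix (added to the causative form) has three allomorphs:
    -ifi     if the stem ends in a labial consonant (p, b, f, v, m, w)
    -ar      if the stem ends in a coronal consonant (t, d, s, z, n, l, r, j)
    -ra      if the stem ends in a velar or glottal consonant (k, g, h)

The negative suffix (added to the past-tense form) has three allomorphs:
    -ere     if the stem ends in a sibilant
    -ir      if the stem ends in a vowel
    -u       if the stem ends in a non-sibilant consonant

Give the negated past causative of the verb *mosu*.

mosuihrair

*mosu* — last vowel /u/ (a high vowel) → -ih → *mosuih*.
The causative form *mosuih*: final consonant = /h/, velar/glottal → -ra → *mosuihra*.
The final sound of the past-tense form *mosuihra* is /a/, which is a vowel, so the negative suffix is -ir, giving *mosuihrair*.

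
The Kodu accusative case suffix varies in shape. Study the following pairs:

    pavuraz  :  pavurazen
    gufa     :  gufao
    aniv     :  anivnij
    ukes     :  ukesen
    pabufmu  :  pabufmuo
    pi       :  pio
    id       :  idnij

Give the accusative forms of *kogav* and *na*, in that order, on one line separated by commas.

kogavnij, nao

The alternation tracks the final sound of the stem — -en when the stem ends in a sibilant (*pavuraz*, *ukes*); -nij when the stem ends in a non-sibilant consonant (*aniv*, *id*); -o when the stem ends in a vowel (*gufa*, *pabufmu*, *pi*).
The final sound of *kogav* is /v/, which is a non-sibilant consonant, so the suffix is -nij, giving *kogavnij*.
*na* — final sound /a/ (a vowel) → -o → *nao*.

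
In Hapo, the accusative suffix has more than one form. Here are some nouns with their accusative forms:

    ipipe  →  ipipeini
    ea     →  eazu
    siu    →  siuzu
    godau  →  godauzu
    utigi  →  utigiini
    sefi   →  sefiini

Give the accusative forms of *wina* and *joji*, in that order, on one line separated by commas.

The pattern is front/back vowel harmony: -ini when the last vowel of the stem is a front vowel (*ipipe*, *utigi*, *sefi*); -zu when the last vowel of the stem is a back vowel (*ea*, *siu*, *godau*).
*wina* — last vowel /a/ (a back vowel) → -zu → *winazu*.
The last vowel of *joji* is /i/, which is a front vowel, so the suffix is -ini, giving *jojiini*.

winazu, jojiini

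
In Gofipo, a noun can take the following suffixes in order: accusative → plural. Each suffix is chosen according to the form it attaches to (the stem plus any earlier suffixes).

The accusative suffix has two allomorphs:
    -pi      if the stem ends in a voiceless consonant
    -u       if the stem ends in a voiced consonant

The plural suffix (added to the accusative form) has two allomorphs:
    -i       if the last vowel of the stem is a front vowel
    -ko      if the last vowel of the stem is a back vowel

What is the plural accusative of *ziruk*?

zirukpii

*ziruk* — final consonant /k/ (voiceless) → -pi → *zirukpi*.
The accusative form *zirukpi* — last vowel /i/ (a front vowel) → -i → *zirukpii*.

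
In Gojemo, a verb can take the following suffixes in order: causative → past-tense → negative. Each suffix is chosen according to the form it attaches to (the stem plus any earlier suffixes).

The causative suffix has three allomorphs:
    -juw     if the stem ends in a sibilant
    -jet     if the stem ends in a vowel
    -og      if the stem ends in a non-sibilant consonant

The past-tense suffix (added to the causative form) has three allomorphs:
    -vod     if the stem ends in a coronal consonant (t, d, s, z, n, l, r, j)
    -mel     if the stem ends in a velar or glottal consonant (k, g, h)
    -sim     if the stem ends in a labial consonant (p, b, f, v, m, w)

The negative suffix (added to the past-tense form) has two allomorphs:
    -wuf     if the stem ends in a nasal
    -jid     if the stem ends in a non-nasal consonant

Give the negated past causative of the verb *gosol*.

gosologmeljid

*gosol*: final sound = /l/, a non-sibilant consonant → -og → *gosolog*.
Since the final consonant of the causative form *gosolog* is /g/ (velar/glottal), it takes -mel, giving *gosologmel*.
The past-tense form *gosologmel*: final consonant = /l/, non-nasal → -jid → *gosologmeljid*.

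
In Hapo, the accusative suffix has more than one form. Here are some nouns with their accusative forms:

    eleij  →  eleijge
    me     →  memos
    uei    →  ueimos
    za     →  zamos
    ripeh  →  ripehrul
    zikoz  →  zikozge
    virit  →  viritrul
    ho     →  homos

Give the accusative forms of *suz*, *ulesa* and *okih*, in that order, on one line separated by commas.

suzge, ulesamos, okihrul

The pattern is voicing of the final sound: -rul when the stem ends in a voiceless consonant (*ripeh*, *virit*); -ge when the stem ends in a voiced consonant (*eleij*, *zikoz*); -mos when the stem ends in a vowel (*me*, *uei*, *za*, *ho*).
Since the final sound of *suz* is /z/ (a voiced consonant), it takes -ge, giving *suzge*.
*ulesa* — final sound /a/ (a vowel) → -mos → *ulesamos*.
*okih* — final sound /h/ (a voiceless consonant) → -rul → *okihrul*.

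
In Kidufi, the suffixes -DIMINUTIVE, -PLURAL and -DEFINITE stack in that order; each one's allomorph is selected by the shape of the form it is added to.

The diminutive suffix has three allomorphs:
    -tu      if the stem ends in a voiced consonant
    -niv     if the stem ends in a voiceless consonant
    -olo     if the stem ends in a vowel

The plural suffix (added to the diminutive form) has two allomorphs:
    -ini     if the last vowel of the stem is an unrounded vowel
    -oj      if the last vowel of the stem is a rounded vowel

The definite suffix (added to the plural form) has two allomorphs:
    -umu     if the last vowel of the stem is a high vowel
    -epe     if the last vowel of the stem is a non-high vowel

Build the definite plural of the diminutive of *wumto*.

wumtooloojepe

*wumto* — final sound /o/ (a vowel) → -olo → *wumtoolo*.
The diminutive form *wumtoolo* — last vowel /o/ (a rounded vowel) → -oj → *wumtoolooj*.
The plural form *wumtoolooj*: last vowel = /o/, a non-high vowel → -epe → *wumtooloojepe*.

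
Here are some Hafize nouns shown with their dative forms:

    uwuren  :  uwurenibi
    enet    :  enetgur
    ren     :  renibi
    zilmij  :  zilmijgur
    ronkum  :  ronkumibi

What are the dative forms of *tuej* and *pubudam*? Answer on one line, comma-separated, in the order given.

Looking at the final consonant of each stem: -ibi when the stem ends in a nasal (*uwuren*, *ren*, *ronkum*); -gur when the stem ends in a non-nasal consonant (*enet*, *zilmij*).
*tuej*: final consonant = /j/, non-nasal → -gur → *tuejgur*.
Since the final consonant of *pubudam* is /m/ (a nasal), it takes -ibi, giving *pubudamibi*.

tuejgur, pubudamibi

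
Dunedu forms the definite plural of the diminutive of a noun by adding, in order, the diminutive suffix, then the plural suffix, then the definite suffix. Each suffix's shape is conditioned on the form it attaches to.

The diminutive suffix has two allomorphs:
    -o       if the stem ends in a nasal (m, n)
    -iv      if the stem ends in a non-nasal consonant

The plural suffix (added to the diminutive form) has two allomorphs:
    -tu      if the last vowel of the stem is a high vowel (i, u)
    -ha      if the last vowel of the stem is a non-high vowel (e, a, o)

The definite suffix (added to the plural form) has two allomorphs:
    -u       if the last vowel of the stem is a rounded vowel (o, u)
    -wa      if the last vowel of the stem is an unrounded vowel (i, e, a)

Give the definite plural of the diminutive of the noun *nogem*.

The final consonant of *nogem* is /m/, which is a nasal, so the diminutive suffix is -o, giving *nogemo*.
The diminutive form *nogemo*: last vowel = /o/, a non-high vowel → -ha → *nogemoha*.
Since the last vowel of the plural form *nogemoha* is /a/ (an unrounded vowel), it takes -wa, giving *nogemohawa*.

nogemohawa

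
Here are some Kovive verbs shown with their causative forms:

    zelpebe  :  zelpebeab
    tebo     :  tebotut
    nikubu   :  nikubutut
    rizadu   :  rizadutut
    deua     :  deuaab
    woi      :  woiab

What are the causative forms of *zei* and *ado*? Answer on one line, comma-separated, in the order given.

zeiab, adotut

The pattern is rounding harmony: -tut when the last vowel of the stem is a rounded vowel (*tebo*, *nikubu*, *rizadu*); -ab when the last vowel of the stem is an unrounded vowel (*zelpebe*, *deua*, *woi*).
*zei*: last vowel = /i/, an unrounded vowel → -ab → *zeiab*.
*ado*: last vowel = /o/, a rounded vowel → -tut → *adotut*.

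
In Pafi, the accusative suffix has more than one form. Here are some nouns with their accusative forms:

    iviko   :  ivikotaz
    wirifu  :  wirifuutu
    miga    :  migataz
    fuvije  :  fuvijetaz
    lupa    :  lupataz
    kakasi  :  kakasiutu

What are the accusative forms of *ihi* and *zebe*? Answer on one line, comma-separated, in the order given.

ihiutu, zebetaz

The suffix is conditioned by the last vowel: -utu when the last vowel of the stem is a high vowel (*wirifu*, *kakasi*); -taz when the last vowel of the stem is a non-high vowel (*iviko*, *miga*, *fuvije*, *lupa*).
*ihi*: last vowel = /i/, a high vowel → -utu → *ihiutu*.
Since the last vowel of *zebe* is /e/ (a non-high vowel), it takes -taz, giving *zebetaz*.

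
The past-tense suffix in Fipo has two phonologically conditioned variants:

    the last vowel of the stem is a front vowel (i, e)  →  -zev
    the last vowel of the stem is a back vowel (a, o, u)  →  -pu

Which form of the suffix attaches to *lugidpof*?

-pu

*lugidpof*: last vowel = /o/, a back vowel → -pu.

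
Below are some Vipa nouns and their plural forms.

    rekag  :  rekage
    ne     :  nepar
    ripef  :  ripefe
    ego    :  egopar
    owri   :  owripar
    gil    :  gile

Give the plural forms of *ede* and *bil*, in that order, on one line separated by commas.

The pattern is consonant vs. vowel: -e when the stem ends in a consonant (*rekag*, *ripef*, *gil*); -par when the stem ends in a vowel (*ne*, *ego*, *owri*).
The final sound of *ede* is /e/, which is a vowel, so the suffix is -par, giving *edepar*.
*bil* — final sound /l/ (a consonant) → -e → *bile*.

edepar, bile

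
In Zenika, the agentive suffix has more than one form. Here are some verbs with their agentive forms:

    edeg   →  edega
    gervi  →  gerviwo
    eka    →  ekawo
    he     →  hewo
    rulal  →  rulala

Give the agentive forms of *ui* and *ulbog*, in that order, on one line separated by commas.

The suffix is conditioned by the final sound: -a when the stem ends in a consonant (*edeg*, *rulal*); -wo when the stem ends in a vowel (*gervi*, *eka*, *he*).
The final sound of *ui* is /i/, which is a vowel, so the suffix is -wo, giving *uiwo*.
*ulbog*: final sound = /g/, a consonant → -a → *ulboga*.

uiwo, ulboga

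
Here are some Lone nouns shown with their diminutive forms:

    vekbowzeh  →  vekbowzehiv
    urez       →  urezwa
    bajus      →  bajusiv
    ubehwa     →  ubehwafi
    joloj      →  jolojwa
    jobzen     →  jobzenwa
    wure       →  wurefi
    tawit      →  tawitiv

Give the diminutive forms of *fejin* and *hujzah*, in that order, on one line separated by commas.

fejinwa, hujzahiv

The alternation tracks the final sound of the stem — -iv when the stem ends in a voiceless consonant (*vekbowzeh*, *bajus*, *tawit*); -wa when the stem ends in a voiced consonant (*urez*, *joloj*, *jobzen*); -fi when the stem ends in a vowel (*ubehwa*, *wure*).
*fejin*: final sound = /n/, a voiced consonant → -wa → *fejinwa*.
*hujzah*: final sound = /h/, a voiceless consonant → -iv → *hujzahiv*.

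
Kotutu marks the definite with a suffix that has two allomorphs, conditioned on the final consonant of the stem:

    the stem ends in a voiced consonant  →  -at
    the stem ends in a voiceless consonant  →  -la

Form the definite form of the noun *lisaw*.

*lisaw* — final consonant /w/ (voiced) → -at → *lisawat*.

lisawat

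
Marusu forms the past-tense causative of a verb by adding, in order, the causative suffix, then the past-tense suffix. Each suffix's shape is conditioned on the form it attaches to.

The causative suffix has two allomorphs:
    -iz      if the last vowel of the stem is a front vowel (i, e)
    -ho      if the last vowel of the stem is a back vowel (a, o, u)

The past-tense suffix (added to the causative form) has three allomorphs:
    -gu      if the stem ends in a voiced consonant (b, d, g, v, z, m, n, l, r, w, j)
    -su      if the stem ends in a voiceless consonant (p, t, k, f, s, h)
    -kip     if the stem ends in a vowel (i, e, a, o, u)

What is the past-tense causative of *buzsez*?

buzsezizgu

*buzsez* — last vowel /e/ (a front vowel) → -iz → *buzseziz*.
The causative form *buzseziz*: final sound = /z/, a voiced consonant → -gu → *buzsezizgu*.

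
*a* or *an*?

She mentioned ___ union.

The indefinite article is chosen by the initial *sound* of the following word, not its spelling.
*union* begins with the sound /juː/ (u pronounced /juː/) — a consonant sound.
So the article is *a*: She mentioned a union.

a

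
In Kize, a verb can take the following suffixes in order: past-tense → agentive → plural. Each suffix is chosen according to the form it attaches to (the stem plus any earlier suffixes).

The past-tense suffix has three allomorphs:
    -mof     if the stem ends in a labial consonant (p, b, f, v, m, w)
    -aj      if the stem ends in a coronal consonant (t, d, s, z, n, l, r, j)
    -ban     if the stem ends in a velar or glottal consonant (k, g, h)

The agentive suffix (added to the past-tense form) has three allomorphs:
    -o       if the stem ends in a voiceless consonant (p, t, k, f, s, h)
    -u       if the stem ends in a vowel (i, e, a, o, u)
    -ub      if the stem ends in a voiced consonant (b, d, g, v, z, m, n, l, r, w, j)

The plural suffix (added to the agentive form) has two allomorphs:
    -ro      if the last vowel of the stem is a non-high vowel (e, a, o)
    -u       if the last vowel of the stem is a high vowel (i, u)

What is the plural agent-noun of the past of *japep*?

Since the final consonant of *japep* is /p/ (labial), it takes -mof, giving *japepmof*.
The past-tense form *japepmof* — final sound /f/ (a voiceless consonant) → -o → *japepmofo*.
The last vowel of the agentive form *japepmofo* is /o/, which is a non-high vowel, so the plural suffix is -ro, giving *japepmoforo*.

japepmoforo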